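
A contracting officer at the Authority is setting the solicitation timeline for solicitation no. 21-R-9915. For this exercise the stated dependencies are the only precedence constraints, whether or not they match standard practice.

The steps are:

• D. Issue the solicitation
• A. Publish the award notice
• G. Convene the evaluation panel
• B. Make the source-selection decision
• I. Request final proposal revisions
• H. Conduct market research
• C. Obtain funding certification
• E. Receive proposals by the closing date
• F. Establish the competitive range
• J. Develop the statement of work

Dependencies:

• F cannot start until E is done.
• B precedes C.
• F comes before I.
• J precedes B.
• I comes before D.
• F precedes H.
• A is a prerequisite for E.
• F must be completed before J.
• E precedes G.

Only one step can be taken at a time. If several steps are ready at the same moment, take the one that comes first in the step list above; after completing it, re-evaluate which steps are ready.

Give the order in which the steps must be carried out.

A, E, G, F, I, D, H, J, B, C

A has no prerequisites → A first.
E needed A, now all done → E.
G and F are both available; G is listed earlier → G.
Next only F has its prerequisites met → F.
I, H and J are all available; I is listed earlier → I.
D, H and J are all available; D is listed earlier → D.
H and J are both available; H is listed earlier → H.
J needed F, now all done → J.
B needed J, now all done → B.
That leaves C as the only ready step → C.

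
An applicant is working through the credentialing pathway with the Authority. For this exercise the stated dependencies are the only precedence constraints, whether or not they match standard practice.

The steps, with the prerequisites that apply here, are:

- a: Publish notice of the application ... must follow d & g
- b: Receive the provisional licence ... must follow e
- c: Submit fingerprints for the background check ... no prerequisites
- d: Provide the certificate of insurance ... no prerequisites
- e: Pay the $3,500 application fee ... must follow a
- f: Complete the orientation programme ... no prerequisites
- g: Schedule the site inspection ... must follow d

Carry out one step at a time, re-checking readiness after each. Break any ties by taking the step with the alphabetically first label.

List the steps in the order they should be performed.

c d f g a e b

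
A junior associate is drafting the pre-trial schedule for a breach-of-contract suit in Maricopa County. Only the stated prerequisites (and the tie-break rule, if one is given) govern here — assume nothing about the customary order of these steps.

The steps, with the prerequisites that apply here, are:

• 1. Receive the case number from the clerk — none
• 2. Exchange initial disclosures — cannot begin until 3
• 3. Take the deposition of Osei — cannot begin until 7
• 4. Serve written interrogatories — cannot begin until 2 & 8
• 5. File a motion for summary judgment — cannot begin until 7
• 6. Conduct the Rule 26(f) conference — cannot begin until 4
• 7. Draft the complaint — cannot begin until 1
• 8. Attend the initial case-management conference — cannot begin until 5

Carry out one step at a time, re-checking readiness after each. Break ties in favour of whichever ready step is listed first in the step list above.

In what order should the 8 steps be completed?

1, 7, 3, 2, 5, 8, 4, 6

1 is the only step with nothing outstanding, so it goes first.
7 needed 1, now all done → 7.
Now 3 and 5 have their prerequisites met. 3 is listed earlier, so 3 next.
2 and 5 are both available; 2 is listed earlier → 2.
5 is the only step now ready → 5.
Next only 8 has its prerequisites met → 8.
4 is the only step now ready → 4.
Next only 6 has its prerequisites met → 6.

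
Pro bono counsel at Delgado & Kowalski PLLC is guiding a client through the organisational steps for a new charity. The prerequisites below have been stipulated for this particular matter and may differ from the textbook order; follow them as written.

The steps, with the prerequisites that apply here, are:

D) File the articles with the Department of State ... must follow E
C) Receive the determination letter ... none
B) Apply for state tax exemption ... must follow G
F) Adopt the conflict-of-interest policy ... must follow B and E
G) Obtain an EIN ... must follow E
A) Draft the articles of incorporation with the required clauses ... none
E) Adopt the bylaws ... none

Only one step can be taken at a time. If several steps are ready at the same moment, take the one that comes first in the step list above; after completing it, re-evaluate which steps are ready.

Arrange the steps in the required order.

C → A → E → D → G → B → F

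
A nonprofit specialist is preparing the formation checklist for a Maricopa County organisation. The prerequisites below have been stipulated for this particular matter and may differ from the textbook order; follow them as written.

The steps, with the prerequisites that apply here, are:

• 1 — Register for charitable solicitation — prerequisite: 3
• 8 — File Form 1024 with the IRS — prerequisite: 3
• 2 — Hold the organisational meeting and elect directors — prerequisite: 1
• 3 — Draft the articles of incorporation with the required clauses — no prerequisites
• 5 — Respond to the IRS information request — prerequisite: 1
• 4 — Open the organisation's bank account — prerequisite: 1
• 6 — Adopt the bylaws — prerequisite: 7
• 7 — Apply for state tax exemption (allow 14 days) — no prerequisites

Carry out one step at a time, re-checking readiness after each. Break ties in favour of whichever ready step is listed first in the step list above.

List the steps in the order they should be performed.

Nothing is required for 3 and 7. 3 is listed earlier → 3 first.
Ready: 1, 8 and 7. 1 is listed earlier → 1.
2, 5 and 4 now also ready, so the ready set is {8, 2, 5, 4, 7}; 8 is listed earlier → 8.
Now 2, 5, 4 and 7 have their prerequisites met. 2 is listed earlier, so 2 next.
Now 5, 4 and 7 have their prerequisites met. 5 is listed earlier, so 5 next.
4 and 7 are both available; 4 is listed earlier → 4.
Next only 7 has its prerequisites met → 7.
That leaves 6 as the only ready step → 6.

3, 1, 8, 2, 5, 4, 7, 6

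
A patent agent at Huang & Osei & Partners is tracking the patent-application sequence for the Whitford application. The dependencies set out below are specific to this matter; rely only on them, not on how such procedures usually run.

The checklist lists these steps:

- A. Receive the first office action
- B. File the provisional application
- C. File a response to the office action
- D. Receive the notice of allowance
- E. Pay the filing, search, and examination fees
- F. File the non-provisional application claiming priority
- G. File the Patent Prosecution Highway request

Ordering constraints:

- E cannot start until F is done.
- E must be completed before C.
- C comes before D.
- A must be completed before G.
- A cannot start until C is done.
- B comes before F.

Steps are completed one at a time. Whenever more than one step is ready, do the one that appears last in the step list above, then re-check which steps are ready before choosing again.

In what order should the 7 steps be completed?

B F E C D A G

Only B has no prerequisites, so it is first.
F needed B, now all done → F.
E needed F, now all done → E.
C needed E, now all done → C.
Ready: D and A. D is listed later → D.
A needed C, now all done → A.
G needed A, now all done → G.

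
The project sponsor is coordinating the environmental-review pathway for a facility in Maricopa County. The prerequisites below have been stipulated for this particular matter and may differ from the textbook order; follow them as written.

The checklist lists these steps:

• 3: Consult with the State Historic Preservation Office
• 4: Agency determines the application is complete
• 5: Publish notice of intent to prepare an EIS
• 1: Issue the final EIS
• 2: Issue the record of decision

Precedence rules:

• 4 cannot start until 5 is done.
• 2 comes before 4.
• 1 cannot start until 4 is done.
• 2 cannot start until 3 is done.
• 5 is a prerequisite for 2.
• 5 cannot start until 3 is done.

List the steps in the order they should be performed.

3 5 2 4 1

3 has no prerequisites → 3 first.
5 needed 3, now all done → 5.
2 needed 3 and 5, now all done → 2.
4 is the only step now ready → 4.
1 needed 4, now all done → 1.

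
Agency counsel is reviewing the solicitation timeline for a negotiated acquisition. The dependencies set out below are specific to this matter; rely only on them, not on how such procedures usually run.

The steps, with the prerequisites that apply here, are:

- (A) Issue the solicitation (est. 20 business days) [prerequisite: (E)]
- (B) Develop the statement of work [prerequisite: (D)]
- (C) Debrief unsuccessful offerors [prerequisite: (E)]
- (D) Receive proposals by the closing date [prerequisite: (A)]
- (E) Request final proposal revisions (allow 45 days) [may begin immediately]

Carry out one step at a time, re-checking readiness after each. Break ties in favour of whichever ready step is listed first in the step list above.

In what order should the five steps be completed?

(E) has no prerequisites → (E) first.
(A) and (C) are both available; (A) is listed earlier → (A).
(C) and (D) are both available; (C) is listed earlier → (C).
(D) needed (A), now all done → (D).
That leaves (B) as the only ready step → (B).

(E) (A) (C) (D) (B)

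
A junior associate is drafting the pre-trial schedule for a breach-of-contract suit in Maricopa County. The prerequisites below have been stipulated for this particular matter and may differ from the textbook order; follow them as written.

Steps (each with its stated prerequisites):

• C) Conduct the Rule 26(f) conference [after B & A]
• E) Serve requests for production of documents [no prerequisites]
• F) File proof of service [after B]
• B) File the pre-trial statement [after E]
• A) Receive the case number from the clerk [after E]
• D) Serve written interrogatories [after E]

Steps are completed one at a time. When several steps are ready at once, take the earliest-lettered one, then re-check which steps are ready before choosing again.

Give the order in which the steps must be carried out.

E, A, B, C, D, F

E is the only step with nothing outstanding, so it goes first.
A, B and D are all available; A has the earlier label → A.
Ready: B and D. B has the earlier label → B.
C, D and F are all available; C has the earlier label → C.
Now D and F have their prerequisites met. D has the earlier label, so D next.
F needed B, now all done → F.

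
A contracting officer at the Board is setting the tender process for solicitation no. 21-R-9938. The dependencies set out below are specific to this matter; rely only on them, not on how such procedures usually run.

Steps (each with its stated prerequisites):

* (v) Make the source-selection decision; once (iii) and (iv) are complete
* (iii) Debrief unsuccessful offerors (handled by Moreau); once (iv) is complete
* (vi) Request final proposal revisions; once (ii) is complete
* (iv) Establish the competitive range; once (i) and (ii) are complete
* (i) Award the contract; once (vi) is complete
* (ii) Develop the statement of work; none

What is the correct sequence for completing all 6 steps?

(ii) has no prerequisites → (ii) first.
Next only (vi) has its prerequisites met → (vi).
(i) needed (vi), now all done → (i).
(iv) needed (i) and (ii), now all done → (iv).
(iii) needed (iv), now all done → (iii).
That leaves (v) as the only ready step → (v).

(ii) → (vi) → (i) → (iv) → (iii) → (v)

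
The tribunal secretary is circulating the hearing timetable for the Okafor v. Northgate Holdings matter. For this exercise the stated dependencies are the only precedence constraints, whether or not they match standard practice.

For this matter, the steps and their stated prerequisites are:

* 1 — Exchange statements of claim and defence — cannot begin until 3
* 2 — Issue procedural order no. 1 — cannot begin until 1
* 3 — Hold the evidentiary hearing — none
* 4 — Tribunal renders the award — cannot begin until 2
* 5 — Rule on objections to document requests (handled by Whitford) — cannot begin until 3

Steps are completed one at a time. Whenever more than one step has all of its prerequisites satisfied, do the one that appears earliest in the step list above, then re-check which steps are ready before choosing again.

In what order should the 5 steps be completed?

3 1 2 4 5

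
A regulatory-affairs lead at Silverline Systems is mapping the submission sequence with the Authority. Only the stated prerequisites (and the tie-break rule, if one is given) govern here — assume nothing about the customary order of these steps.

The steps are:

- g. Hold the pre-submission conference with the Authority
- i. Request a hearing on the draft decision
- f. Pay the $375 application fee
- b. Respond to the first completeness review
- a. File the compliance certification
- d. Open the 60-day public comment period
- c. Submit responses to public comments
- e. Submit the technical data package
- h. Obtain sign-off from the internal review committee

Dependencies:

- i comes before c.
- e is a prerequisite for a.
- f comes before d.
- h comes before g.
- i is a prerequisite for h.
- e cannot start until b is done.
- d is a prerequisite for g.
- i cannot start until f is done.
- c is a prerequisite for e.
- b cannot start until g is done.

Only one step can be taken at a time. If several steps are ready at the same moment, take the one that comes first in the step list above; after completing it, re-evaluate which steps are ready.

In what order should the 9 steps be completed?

f has no prerequisites → f first.
Now i and d have their prerequisites met. i is listed earlier, so i next.
c and h now also ready, so the ready set is {d, c, h}; d is listed earlier → d.
c and h are both available; c is listed earlier → c.
h is the only step now ready → h.
Next only g has its prerequisites met → g.
b is the only step now ready → b.
e needed b and c, now all done → e.
a needed e, now all done → a.

f → i → d → c → h → g → b → e → a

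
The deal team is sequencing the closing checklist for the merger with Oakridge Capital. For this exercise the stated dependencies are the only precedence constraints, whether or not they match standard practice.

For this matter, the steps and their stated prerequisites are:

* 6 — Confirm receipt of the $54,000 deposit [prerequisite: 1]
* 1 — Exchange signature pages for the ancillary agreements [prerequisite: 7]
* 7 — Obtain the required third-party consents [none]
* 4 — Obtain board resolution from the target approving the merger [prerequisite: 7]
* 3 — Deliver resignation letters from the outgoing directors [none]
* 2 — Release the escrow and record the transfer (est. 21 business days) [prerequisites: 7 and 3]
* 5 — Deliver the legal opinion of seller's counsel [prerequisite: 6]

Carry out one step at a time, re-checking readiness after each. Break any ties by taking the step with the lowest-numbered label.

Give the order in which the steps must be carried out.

3, 7, 1, 2, 4, 6, 5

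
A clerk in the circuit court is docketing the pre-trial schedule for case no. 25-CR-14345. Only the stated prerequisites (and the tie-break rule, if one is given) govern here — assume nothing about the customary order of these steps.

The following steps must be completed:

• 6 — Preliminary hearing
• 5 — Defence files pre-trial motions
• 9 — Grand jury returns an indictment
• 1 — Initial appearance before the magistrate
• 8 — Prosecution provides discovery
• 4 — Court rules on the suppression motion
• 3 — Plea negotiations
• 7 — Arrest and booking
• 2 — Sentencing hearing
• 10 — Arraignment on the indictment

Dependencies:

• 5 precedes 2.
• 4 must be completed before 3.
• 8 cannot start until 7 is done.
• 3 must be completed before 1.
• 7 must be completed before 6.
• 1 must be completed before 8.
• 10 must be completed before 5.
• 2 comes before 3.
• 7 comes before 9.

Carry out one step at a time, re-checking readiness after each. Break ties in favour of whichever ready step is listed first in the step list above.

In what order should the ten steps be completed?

4 7 6 9 10 5 2 3 1 8

Nothing is required for 4, 7 and 10. 4 is listed earlier → 4 first.
7 and 10 are both available; 7 is listed earlier → 7.
6 and 9 now also ready, so the ready set is {6, 9, 10}; 6 is listed earlier → 6.
9 and 10 are both available; 9 is listed earlier → 9.
That leaves 10 as the only ready step → 10.
Next only 5 has its prerequisites met → 5.
Next only 2 has its prerequisites met → 2.
Next only 3 has its prerequisites met → 3.
Next only 1 has its prerequisites met → 1.
8 needed 1 and 7, now all done → 8.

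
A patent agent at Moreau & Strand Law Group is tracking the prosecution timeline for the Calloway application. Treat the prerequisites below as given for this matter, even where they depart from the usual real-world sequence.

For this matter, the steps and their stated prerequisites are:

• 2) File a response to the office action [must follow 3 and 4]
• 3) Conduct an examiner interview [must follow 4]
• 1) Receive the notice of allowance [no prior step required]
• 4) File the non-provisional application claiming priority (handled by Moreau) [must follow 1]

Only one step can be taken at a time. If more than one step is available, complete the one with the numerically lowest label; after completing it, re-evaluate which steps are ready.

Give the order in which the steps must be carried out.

1, 4, 3, 2

1 has no prerequisites → 1 first.
4 needed 1, now all done → 4.
3 is the only step now ready → 3.
2 is the only step now ready → 2.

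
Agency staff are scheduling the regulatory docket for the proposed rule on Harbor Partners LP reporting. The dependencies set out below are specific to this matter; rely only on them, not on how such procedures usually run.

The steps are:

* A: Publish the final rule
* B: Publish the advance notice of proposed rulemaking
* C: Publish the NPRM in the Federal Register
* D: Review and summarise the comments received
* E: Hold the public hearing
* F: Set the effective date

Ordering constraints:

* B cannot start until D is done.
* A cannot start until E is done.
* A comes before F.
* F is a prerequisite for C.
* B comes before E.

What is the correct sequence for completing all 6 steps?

D, B, E, A, F, C

D has no prerequisites → D first.
Next only B has its prerequisites met → B.
E needed B, now all done → E.
A needed E, now all done → A.
F is the only step now ready → F.
C needed F, now all done → C.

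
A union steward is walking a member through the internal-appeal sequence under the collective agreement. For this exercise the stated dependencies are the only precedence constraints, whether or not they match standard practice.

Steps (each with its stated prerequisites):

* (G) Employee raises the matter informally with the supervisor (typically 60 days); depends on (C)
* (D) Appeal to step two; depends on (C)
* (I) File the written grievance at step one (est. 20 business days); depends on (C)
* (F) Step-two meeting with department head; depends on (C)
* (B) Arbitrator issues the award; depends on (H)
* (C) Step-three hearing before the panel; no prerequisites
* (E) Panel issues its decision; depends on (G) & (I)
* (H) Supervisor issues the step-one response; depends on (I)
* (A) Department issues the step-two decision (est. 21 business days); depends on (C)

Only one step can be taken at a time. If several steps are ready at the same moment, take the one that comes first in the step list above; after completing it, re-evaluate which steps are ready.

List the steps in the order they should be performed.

Only (C) has no prerequisites, so it is first.
(G), (D), (I), (F) and (A) are all available; (G) is listed earlier → (G).
Ready: (D), (I), (F) and (A). (D) is listed earlier → (D).
(I), (F) and (A) are all available; (I) is listed earlier → (I).
(E) and (H) now also ready, so the ready set is {(F), (E), (H), (A)}; (F) is listed earlier → (F).
Ready: (E), (H) and (A). (E) is listed earlier → (E).
(H) and (A) are both available; (H) is listed earlier → (H).
Now (B) and (A) have their prerequisites met. (B) is listed earlier, so (B) next.
(A) needed (C), now all done → (A).

(C) (G) (D) (I) (F) (E) (H) (B) (A)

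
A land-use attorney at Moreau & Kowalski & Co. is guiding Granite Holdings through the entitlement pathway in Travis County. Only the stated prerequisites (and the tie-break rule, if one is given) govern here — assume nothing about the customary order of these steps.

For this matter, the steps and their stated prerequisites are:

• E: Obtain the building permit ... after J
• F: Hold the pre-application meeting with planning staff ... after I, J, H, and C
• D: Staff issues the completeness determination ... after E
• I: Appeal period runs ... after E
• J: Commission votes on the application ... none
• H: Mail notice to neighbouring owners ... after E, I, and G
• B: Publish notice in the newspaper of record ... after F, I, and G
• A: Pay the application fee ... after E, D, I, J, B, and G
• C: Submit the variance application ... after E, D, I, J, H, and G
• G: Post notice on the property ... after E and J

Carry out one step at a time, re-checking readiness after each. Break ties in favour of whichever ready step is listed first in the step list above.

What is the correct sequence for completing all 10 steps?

J has no prerequisites → J first.
E needed J, now all done → E.
D, I and G are all available; D is listed earlier → D.
Ready: I and G. I is listed earlier → I.
G needed E and J, now all done → G.
H needed E, I and G, now all done → H.
That leaves C as the only ready step → C.
F needed I, J, H and C, now all done → F.
B needed F, I and G, now all done → B.
Next only A has its prerequisites met → A.

J → E → D → I → G → H → C → F → B → A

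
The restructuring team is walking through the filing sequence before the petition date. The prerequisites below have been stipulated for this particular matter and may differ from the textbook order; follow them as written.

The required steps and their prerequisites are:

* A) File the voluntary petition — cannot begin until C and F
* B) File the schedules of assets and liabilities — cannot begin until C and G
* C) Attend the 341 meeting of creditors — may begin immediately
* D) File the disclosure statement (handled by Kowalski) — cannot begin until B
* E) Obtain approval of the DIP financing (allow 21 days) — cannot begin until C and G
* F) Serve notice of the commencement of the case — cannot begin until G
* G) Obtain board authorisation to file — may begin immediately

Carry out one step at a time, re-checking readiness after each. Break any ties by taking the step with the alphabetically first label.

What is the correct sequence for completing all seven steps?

C → G → B → D → E → F → A

C and G have no prerequisites; C has the earlier label, so C is first.
That leaves G as the only ready step → G.
B, E and F are all available; B has the earlier label → B.
D now also ready, so the ready set is {D, E, F}; D has the earlier label → D.
Ready: E and F. E has the earlier label → E.
F is the only step now ready → F.
A needed C and F, now all done → A.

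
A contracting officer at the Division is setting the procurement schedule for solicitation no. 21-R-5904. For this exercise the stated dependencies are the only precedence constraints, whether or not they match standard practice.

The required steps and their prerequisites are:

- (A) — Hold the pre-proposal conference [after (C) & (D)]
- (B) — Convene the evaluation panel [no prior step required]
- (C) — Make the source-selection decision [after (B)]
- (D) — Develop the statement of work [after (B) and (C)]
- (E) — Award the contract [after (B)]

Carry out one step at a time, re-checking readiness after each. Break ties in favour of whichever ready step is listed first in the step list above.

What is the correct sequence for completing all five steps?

(B) → (C) → (D) → (A) → (E)

Only (B) has no prerequisites, so it is first.
Now (C) and (E) have their prerequisites met. (C) is listed earlier, so (C) next.
Ready: (D) and (E). (D) is listed earlier → (D).
(A) now also ready, so the ready set is {(A), (E)}; (A) is listed earlier → (A).
Next only (E) has its prerequisites met → (E).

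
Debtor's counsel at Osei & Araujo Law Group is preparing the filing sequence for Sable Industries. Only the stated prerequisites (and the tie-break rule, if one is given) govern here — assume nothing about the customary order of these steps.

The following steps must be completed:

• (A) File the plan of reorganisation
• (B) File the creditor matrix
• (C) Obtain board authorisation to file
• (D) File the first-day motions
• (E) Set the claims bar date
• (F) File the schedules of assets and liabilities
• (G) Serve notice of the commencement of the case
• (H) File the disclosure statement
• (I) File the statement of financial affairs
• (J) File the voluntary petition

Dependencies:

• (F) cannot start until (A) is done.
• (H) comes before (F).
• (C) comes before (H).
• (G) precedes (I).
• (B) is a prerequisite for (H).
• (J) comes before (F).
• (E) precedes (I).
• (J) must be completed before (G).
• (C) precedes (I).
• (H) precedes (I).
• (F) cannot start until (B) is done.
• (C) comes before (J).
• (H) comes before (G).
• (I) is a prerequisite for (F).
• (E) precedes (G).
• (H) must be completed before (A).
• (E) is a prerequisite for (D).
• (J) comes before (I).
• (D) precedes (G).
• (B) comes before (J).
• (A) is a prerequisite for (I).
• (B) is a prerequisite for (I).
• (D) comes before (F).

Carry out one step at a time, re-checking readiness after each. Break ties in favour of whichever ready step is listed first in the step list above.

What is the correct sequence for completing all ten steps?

(B), (C) and (E) have no prerequisites; (B) is listed earlier, so (B) is first.
(C) and (E) are both available; (C) is listed earlier → (C).
Ready: (E), (H) and (J). (E) is listed earlier → (E).
(D) now also ready, so the ready set is {(D), (H), (J)}; (D) is listed earlier → (D).
Now (H) and (J) have their prerequisites met. (H) is listed earlier, so (H) next.
Ready: (A) and (J). (A) is listed earlier → (A).
(J) needed (B) and (C), now all done → (J).
Next only (G) has its prerequisites met → (G).
(I) needed (A), (B), (C), (E), (G), (H) and (J), now all done → (I).
Next only (F) has its prerequisites met → (F).

(B), (C), (E), (D), (H), (A), (J), (G), (I), (F)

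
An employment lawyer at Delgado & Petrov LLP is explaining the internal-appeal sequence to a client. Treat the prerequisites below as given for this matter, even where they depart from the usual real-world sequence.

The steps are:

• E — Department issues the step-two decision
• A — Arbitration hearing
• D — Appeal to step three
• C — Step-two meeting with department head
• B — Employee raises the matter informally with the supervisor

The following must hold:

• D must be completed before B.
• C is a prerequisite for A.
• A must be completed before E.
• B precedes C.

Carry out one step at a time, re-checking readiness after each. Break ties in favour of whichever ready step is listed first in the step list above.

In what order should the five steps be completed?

D → B → C → A → E

D has no prerequisites → D first.
B needed D, now all done → B.
Next only C has its prerequisites met → C.
Next only A has its prerequisites met → A.
Next only E has its prerequisites met → E.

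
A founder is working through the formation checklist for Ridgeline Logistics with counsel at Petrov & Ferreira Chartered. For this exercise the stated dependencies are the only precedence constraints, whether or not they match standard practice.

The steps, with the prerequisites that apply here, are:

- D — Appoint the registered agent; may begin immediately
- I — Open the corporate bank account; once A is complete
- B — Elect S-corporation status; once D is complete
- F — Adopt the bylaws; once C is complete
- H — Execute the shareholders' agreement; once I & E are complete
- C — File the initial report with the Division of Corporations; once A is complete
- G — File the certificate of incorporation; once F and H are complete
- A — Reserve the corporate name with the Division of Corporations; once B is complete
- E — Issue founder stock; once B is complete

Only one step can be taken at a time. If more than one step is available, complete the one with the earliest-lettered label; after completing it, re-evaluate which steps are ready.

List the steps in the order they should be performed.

D has no prerequisites → D first.
That leaves B as the only ready step → B.
Ready: A and E. A has the earlier label → A.
C and I now also ready, so the ready set is {C, E, I}; C has the earlier label → C.
Now E, F and I have their prerequisites met. E has the earlier label, so E next.
Now F and I have their prerequisites met. F has the earlier label, so F next.
Next only I has its prerequisites met → I.
H needed E and I, now all done → H.
Next only G has its prerequisites met → G.

D, B, A, C, E, F, I, H, G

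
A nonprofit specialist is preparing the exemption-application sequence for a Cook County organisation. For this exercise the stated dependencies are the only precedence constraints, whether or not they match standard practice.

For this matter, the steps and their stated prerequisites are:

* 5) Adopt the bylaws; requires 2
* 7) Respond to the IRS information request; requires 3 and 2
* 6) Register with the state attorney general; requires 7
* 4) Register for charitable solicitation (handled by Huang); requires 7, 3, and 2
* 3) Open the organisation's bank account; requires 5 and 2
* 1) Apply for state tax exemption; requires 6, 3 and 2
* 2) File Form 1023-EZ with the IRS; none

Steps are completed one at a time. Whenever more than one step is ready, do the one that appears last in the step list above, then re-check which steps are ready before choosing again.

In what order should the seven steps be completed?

Only 2 has no prerequisites, so it is first.
Next only 5 has its prerequisites met → 5.
3 needed 2 and 5, now all done → 3.
7 needed 2 and 3, now all done → 7.
Now 4 and 6 have their prerequisites met. 4 is listed later, so 4 next.
6 is the only step now ready → 6.
1 is the only step now ready → 1.

2 5 3 7 4 6 1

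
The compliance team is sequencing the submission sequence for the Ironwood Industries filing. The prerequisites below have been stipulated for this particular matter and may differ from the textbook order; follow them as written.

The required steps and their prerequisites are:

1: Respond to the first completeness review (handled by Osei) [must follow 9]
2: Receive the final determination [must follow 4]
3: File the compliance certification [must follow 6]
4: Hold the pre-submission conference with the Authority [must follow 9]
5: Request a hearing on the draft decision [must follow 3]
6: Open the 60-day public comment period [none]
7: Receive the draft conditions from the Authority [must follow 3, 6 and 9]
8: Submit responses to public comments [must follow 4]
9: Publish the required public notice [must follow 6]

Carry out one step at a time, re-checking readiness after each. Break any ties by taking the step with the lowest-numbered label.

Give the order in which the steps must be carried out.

6 → 3 → 5 → 9 → 1 → 4 → 2 → 7 → 8

6 is the only step with nothing outstanding, so it goes first.
Now 3 and 9 have their prerequisites met. 3 has the earlier label, so 3 next.
Ready: 5 and 9. 5 has the earlier label → 5.
9 is the only step now ready → 9.
1, 4 and 7 are all available; 1 has the earlier label → 1.
4 and 7 are both available; 4 has the earlier label → 4.
Ready: 2, 7 and 8. 2 has the earlier label → 2.
Now 7 and 8 have their prerequisites met. 7 has the earlier label, so 7 next.
8 needed 4, now all done → 8.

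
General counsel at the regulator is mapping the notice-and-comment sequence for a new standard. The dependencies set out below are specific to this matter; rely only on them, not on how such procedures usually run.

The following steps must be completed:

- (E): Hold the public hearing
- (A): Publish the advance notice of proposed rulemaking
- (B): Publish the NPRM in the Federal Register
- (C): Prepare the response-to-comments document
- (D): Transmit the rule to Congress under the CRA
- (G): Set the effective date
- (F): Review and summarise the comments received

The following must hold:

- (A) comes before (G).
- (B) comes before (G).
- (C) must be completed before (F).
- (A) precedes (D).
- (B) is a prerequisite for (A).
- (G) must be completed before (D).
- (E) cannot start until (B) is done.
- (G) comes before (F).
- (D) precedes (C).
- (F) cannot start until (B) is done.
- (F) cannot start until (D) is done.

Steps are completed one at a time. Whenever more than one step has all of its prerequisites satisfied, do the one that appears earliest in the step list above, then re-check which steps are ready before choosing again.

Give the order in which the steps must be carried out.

(B) is the only step with nothing outstanding, so it goes first.
(E) and (A) are both available; (E) is listed earlier → (E).
That leaves (A) as the only ready step → (A).
(G) is the only step now ready → (G).
That leaves (D) as the only ready step → (D).
(C) needed (D), now all done → (C).
(F) needed (B), (C), (D) and (G), now all done → (F).

(B), (E), (A), (G), (D), (C), (F)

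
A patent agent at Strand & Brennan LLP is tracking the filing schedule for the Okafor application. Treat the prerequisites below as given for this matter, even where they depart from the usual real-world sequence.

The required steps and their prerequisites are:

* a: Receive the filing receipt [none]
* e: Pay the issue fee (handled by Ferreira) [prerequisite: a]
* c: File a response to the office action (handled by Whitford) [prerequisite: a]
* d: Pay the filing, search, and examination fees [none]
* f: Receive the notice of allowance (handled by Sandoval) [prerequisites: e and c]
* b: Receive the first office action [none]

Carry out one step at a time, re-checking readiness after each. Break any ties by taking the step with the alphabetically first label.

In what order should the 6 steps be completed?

a, b, c, d, e, f

Nothing is required for a, b and d. a has the earlier label → a first.
c and e now also ready, so the ready set is {b, c, d, e}; b has the earlier label → b.
Now c, d and e have their prerequisites met. c has the earlier label, so c next.
d and e are both available; d has the earlier label → d.
e is the only step now ready → e.
f needed c and e, now all done → f.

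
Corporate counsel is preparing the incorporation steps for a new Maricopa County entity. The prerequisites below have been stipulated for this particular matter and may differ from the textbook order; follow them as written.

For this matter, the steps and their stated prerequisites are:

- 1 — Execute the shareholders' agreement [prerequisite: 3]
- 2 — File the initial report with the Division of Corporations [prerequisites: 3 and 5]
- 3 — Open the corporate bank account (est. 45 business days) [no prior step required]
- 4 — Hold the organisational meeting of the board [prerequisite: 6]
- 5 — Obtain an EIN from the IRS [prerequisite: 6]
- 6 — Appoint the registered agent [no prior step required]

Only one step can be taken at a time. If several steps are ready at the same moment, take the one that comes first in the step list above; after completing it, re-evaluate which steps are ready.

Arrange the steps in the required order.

3 and 6 have no prerequisites; 3 is listed earlier, so 3 is first.
1 now also ready, so the ready set is {1, 6}; 1 is listed earlier → 1.
Next only 6 has its prerequisites met → 6.
4 and 5 are both available; 4 is listed earlier → 4.
5 needed 6, now all done → 5.
Next only 2 has its prerequisites met → 2.

3, 1, 6, 4, 5, 2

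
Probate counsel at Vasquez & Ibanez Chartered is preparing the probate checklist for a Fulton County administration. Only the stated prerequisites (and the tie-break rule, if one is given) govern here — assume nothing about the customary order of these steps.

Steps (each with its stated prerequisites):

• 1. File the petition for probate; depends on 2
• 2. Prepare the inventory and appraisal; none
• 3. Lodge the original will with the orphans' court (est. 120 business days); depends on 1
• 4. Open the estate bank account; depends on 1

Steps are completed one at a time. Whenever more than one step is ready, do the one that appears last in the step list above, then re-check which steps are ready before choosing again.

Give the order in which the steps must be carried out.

2 1 4 3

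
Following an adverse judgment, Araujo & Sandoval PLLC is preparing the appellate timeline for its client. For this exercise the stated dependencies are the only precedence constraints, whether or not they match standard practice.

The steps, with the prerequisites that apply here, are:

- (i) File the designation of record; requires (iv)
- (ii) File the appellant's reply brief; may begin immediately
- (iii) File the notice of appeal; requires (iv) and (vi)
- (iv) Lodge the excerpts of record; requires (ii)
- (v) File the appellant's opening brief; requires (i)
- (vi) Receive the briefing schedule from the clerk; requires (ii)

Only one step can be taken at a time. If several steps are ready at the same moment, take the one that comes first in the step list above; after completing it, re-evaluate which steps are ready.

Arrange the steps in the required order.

(ii) (iv) (i) (v) (vi) (iii)

(ii) has no prerequisites → (ii) first.
(iv) and (vi) are both available; (iv) is listed earlier → (iv).
(i) now also ready, so the ready set is {(i), (vi)}; (i) is listed earlier → (i).
(v) and (vi) are both available; (v) is listed earlier → (v).
(vi) is the only step now ready → (vi).
Next only (iii) has its prerequisites met → (iii).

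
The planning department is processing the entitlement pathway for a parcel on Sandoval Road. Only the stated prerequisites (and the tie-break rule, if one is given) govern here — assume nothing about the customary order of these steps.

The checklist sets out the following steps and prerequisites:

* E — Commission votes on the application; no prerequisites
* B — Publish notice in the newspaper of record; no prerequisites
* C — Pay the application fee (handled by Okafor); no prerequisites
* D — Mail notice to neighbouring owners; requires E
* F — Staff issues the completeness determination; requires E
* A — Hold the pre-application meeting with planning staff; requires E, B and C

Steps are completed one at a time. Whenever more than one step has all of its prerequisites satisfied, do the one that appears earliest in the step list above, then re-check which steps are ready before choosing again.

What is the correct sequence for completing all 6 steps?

E, B and C have no prerequisites; E is listed earlier, so E is first.
D and F now also ready, so the ready set is {B, C, D, F}; B is listed earlier → B.
C, D and F are all available; C is listed earlier → C.
A now also ready, so the ready set is {D, F, A}; D is listed earlier → D.
Ready: F and A. F is listed earlier → F.
A needed E, B and C, now all done → A.

E B C D F A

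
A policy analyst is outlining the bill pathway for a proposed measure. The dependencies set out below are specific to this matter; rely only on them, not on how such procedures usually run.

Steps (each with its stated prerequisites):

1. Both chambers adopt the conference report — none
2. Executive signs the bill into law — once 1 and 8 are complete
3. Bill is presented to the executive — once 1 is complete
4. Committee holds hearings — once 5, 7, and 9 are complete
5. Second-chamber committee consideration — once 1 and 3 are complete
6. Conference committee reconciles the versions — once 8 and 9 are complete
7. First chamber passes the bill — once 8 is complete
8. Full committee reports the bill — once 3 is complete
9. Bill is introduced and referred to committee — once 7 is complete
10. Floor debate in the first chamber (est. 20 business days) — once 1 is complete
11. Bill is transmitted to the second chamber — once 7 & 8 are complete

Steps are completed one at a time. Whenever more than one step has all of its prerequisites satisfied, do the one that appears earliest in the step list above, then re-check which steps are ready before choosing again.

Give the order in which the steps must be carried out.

1, 3, 5, 8, 2, 7, 9, 4, 6, 10, 11

Only 1 has no prerequisites, so it is first.
3 and 10 are both available; 3 is listed earlier → 3.
5, 8 and 10 are all available; 5 is listed earlier → 5.
Ready: 8 and 10. 8 is listed earlier → 8.
Now 2, 7 and 10 have their prerequisites met. 2 is listed earlier, so 2 next.
Now 7 and 10 have their prerequisites met. 7 is listed earlier, so 7 next.
Now 9, 10 and 11 have their prerequisites met. 9 is listed earlier, so 9 next.
Ready: 4, 6, 10 and 11. 4 is listed earlier → 4.
6, 10 and 11 are all available; 6 is listed earlier → 6.
Now 10 and 11 have their prerequisites met. 10 is listed earlier, so 10 next.
11 is the only step now ready → 11.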